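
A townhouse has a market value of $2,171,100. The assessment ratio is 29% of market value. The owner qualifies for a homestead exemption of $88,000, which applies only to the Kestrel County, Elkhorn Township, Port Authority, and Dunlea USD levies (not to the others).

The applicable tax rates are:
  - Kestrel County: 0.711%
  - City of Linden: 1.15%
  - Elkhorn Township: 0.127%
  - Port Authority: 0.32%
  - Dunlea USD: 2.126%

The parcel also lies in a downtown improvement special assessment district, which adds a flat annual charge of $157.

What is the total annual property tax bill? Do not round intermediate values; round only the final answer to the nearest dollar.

Assessed value = $2,171,100 × 0.29 = $629,619
Kestrel County: ($629,619 − $88,000) × 0.00711 = $541,619 × 0.00711 = $3,850.91109
City of Linden: $629,619 × 0.0115 = $7,240.6185
Elkhorn Township: ($629,619 − $88,000) × 0.00127 = $541,619 × 0.00127 = $687.85613
Port Authority: ($629,619 − $88,000) × 0.0032 = $541,619 × 0.0032 = $1,733.1808
Dunlea USD: ($629,619 − $88,000) × 0.02126 = $541,619 × 0.02126 = $11,514.81994
Levies subtotal = $25,027.38646
Total = $25,027.38646 + $157 = $25,184.38646

$25,184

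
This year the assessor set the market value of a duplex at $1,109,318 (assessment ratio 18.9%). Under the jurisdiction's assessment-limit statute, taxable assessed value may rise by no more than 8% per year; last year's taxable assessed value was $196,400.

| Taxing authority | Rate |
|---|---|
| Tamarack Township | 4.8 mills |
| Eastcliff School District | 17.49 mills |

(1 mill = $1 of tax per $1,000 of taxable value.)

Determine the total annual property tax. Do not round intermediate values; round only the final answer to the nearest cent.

$4,673.35

Uncapped assessed value = $1,109,318 × 0.189 = $209,661.102
Cap limit = $196,400 × 1.08 = $212,112
Taxable assessed value = min($209,661.102, $212,112) = $209,661.102 (cap does not bind)
Tamarack Township: $209,661.102 × 0.0048 = $1,006.3732896
Eastcliff School District: $209,661.102 × 0.01749 = $3,666.97267398
Total = $4,673.34596358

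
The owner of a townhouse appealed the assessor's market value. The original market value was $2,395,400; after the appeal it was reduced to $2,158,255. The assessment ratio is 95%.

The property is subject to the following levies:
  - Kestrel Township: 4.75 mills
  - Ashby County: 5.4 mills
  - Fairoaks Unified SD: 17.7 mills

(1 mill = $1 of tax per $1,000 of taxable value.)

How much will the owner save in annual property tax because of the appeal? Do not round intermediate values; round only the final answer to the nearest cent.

Old assessed value = $2,395,400 × 0.95 = $2,275,630
New assessed value = $2,158,255 × 0.95 = $2,050,342.25
Combined rate = 0.00475 + 0.0054 + 0.0177 = 0.02785
Old tax = $2,275,630 × 0.02785 = $63,376.2955
New tax = $2,050,342.25 × 0.02785 = $57,102.0316625
Reduction = $63,376.2955 − $57,102.0316625 = $6,274.2638375

$6,274.26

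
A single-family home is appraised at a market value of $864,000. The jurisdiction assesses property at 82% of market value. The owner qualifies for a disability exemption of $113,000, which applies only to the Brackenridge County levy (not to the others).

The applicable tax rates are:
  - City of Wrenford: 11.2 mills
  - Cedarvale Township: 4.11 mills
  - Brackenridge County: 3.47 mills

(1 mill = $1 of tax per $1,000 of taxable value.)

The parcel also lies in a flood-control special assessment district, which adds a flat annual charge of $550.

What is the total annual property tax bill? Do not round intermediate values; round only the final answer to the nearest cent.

$13,463.14

Assessed value = $864,000 × 0.82 = $708,480
City of Wrenford: $708,480 × 0.0112 = $7,934.976
Cedarvale Township: $708,480 × 0.00411 = $2,911.8528
Brackenridge County: ($708,480 − $113,000) × 0.00347 = $595,480 × 0.00347 = $2,066.3156
Levies subtotal = $12,913.1444
Total = $12,913.1444 + $550 = $13,463.1444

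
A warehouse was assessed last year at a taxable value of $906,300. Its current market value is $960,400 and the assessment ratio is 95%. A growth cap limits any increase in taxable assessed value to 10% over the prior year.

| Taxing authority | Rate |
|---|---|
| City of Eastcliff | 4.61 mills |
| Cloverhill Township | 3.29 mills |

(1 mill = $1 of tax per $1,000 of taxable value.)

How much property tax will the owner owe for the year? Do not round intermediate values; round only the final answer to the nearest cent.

Uncapped assessed value = $960,400 × 0.95 = $912,380
Cap limit = $906,300 × 1.1 = $996,930
Taxable assessed value = min($912,380, $996,930) = $912,380 (cap does not bind)
City of Eastcliff: $912,380 × 0.00461 = $4,206.0718
Cloverhill Township: $912,380 × 0.00329 = $3,001.7302
Total = $7,207.802

$7,207.80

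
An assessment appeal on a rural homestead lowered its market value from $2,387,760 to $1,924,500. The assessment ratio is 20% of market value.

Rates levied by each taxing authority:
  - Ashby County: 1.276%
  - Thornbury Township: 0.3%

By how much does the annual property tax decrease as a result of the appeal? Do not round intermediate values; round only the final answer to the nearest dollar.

$1,460

Old assessed value = $2,387,760 × 0.2 = $477,552
New assessed value = $1,924,500 × 0.2 = $384,900
Combined rate = 0.01276 + 0.003 = 0.01576
Old tax = $477,552 × 0.01576 = $7,526.21952
New tax = $384,900 × 0.01576 = $6,066.024
Reduction = $7,526.21952 − $6,066.024 = $1,460.19552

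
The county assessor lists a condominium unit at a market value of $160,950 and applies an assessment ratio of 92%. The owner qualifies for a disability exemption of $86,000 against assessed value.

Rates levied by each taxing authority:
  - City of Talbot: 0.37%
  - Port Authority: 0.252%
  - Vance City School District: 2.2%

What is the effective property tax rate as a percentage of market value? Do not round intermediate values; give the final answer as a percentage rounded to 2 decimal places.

1.09%

Assessed value = $160,950 × 0.92 = $148,074
Taxable value = $148,074 − $86,000 = $62,074
City of Talbot: $62,074 × 0.0037 = $229.6738
Port Authority: $62,074 × 0.00252 = $156.42648
Vance City School District: $62,074 × 0.022 = $1,365.628
Total tax = $1,751.72828
Effective rate = $1,751.72828 ÷ $160,950 = 1.09% of market value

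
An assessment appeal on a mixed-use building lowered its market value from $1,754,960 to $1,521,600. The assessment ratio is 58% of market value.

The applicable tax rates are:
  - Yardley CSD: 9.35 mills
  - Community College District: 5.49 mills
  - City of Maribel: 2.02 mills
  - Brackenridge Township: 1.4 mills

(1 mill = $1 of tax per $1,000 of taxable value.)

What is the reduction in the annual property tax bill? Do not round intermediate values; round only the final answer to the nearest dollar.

Old assessed value = $1,754,960 × 0.58 = $1,017,876.8
New assessed value = $1,521,600 × 0.58 = $882,528
Combined rate = 0.00935 + 0.00549 + 0.00202 + 0.0014 = 0.01826
Old tax = $1,017,876.8 × 0.01826 = $18,586.430368
New tax = $882,528 × 0.01826 = $16,114.96128
Reduction = $18,586.430368 − $16,114.96128 = $2,471.469088

$2,471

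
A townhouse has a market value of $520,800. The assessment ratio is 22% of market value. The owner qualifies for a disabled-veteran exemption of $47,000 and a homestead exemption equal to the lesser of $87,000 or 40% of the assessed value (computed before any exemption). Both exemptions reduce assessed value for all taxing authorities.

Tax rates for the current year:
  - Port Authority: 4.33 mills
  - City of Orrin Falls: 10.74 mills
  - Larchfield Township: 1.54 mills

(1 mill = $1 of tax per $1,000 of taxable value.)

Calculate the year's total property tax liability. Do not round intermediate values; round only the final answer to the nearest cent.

Assessed value = $520,800 × 0.22 = $114,576
Homestead exemption = min($87,000, 40% × $114,576) = min($87,000, $45,830.4) = $45,830.4 (percentage binds)
Taxable value = $114,576 − $47,000 − $45,830.4 = $21,745.6
Port Authority: $21,745.6 × 0.00433 = $94.158448
City of Orrin Falls: $21,745.6 × 0.01074 = $233.547744
Larchfield Township: $21,745.6 × 0.00154 = $33.488224
Total = $361.194416

$361.19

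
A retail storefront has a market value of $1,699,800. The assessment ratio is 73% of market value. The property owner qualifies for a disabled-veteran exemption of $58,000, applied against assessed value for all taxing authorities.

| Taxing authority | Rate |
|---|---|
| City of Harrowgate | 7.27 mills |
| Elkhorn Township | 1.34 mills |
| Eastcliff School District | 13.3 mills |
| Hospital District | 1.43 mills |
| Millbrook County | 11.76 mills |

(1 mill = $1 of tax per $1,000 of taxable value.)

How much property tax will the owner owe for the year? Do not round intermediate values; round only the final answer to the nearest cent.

$41,518.18

Assessed value = $1,699,800 × 0.73 = $1,240,854
Taxable value = $1,240,854 − $58,000 = $1,182,854
City of Harrowgate: $1,182,854 × 0.00727 = $8,599.34858
Elkhorn Township: $1,182,854 × 0.00134 = $1,585.02436
Eastcliff School District: $1,182,854 × 0.0133 = $15,731.9582
Hospital District: $1,182,854 × 0.00143 = $1,691.48122
Millbrook County: $1,182,854 × 0.01176 = $13,910.36304
Total = $8,599.34858 + $1,585.02436 + $15,731.9582 + $1,691.48122 + $13,910.36304 = $41,518.1754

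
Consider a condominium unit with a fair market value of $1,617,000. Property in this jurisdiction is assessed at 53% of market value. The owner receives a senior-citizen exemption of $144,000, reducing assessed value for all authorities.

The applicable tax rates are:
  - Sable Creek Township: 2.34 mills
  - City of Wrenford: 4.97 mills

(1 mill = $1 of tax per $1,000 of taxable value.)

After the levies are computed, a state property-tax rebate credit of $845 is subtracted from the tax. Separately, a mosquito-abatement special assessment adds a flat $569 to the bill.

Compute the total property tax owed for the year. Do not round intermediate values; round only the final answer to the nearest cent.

Assessed value = $1,617,000 × 0.53 = $857,010
Taxable value = $857,010 − $144,000 = $713,010
Sable Creek Township: $713,010 × 0.00234 = $1,668.4434
City of Wrenford: $713,010 × 0.00497 = $3,543.6597
Levies subtotal = $5,212.1031
After credit = $5,212.1031 − $845 = $4,367.1031
Total = $4,367.1031 + $569 = $4,936.1031

$4,936.10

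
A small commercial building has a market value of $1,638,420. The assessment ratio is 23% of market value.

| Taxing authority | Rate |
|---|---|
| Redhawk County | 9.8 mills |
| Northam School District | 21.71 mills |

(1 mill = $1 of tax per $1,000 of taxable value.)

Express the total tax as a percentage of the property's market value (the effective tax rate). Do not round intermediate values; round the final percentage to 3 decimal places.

0.725%

Assessed value = $1,638,420 × 0.23 = $376,836.6
Redhawk County: $376,836.6 × 0.0098 = $3,692.99868
Northam School District: $376,836.6 × 0.02171 = $8,181.122586
Total tax = $11,874.121266
Effective rate = $11,874.121266 ÷ $1,638,420 = 0.725% of market value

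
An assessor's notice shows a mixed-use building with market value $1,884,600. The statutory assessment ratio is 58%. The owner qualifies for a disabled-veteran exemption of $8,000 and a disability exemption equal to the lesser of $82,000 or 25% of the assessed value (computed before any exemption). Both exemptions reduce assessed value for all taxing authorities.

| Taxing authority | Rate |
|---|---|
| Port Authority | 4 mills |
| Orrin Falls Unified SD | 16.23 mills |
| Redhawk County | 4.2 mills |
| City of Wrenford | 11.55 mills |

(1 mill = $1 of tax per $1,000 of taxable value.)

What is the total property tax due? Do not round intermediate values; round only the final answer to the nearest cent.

$36,090.39

Assessed value = $1,884,600 × 0.58 = $1,093,068
Disability exemption = min($82,000, 25% × $1,093,068) = min($82,000, $273,267) = $82,000 (dollar cap binds)
Taxable value = $1,093,068 − $8,000 − $82,000 = $1,003,068
Port Authority: $1,003,068 × 0.004 = $4,012.272
Orrin Falls Unified SD: $1,003,068 × 0.01623 = $16,279.79364
Redhawk County: $1,003,068 × 0.0042 = $4,212.8856
City of Wrenford: $1,003,068 × 0.01155 = $11,585.4354
Total = $36,090.38664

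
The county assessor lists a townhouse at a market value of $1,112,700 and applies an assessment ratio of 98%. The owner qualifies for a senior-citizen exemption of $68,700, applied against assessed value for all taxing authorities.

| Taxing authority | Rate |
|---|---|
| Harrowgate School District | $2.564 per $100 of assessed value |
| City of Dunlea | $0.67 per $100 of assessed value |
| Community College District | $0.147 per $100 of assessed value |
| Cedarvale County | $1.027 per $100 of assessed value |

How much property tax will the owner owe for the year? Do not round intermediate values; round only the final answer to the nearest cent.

$45,038.56

Assessed value = $1,112,700 × 0.98 = $1,090,446
Taxable value = $1,090,446 − $68,700 = $1,021,746
Harrowgate School District: $1,021,746 × 0.02564 = $26,197.56744
City of Dunlea: $1,021,746 × 0.0067 = $6,845.6982
Community College District: $1,021,746 × 0.00147 = $1,501.96662
Cedarvale County: $1,021,746 × 0.01027 = $10,493.33142
Total = $26,197.56744 + $6,845.6982 + $1,501.96662 + $10,493.33142 = $45,038.56368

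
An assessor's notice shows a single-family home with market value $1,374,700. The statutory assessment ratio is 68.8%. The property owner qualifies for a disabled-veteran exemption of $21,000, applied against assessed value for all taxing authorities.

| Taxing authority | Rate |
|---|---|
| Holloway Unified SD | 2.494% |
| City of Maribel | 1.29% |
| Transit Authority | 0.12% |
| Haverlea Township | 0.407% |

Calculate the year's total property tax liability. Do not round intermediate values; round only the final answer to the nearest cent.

Assessed value = $1,374,700 × 0.688 = $945,793.6
Taxable value = $945,793.6 − $21,000 = $924,793.6
Holloway Unified SD: $924,793.6 × 0.02494 = $23,064.352384
City of Maribel: $924,793.6 × 0.0129 = $11,929.83744
Transit Authority: $924,793.6 × 0.0012 = $1,109.75232
Haverlea Township: $924,793.6 × 0.00407 = $3,763.909952
Total = $23,064.352384 + $11,929.83744 + $1,109.75232 + $3,763.909952 = $39,867.852096

$39,867.85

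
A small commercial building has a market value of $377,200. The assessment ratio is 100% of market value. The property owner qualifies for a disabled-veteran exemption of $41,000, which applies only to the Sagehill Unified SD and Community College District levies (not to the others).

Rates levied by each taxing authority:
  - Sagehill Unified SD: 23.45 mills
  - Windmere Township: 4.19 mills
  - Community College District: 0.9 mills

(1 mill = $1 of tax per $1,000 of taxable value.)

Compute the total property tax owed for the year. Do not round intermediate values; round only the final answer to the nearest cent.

Assessed value = $377,200 × 1 = $377,200
Sagehill Unified SD: ($377,200 − $41,000) × 0.02345 = $336,200 × 0.02345 = $7,883.89
Windmere Township: $377,200 × 0.00419 = $1,580.468
Community College District: ($377,200 − $41,000) × 0.0009 = $336,200 × 0.0009 = $302.58
Total = $9,766.938

$9,766.94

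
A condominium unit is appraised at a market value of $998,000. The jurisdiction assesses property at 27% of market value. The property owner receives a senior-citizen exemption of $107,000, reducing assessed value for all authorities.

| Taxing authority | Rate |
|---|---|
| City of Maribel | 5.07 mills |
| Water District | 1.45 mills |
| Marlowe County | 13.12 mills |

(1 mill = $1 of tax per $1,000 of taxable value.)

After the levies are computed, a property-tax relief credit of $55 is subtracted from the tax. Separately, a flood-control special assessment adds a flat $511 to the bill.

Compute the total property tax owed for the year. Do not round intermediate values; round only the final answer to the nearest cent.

Assessed value = $998,000 × 0.27 = $269,460
Taxable value = $269,460 − $107,000 = $162,460
City of Maribel: $162,460 × 0.00507 = $823.6722
Water District: $162,460 × 0.00145 = $235.567
Marlowe County: $162,460 × 0.01312 = $2,131.4752
Levies subtotal = $3,190.7144
After credit = $3,190.7144 − $55 = $3,135.7144
Total = $3,135.7144 + $511 = $3,646.7144

$3,646.71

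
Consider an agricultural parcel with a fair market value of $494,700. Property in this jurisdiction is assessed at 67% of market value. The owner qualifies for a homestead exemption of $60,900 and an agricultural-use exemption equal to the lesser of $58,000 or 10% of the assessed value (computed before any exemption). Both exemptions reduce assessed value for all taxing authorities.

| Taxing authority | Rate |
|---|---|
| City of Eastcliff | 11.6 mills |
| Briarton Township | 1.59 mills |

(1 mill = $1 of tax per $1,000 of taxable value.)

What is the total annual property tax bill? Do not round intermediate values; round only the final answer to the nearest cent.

$3,131.36

Assessed value = $494,700 × 0.67 = $331,449
Agricultural-use exemption = min($58,000, 10% × $331,449) = min($58,000, $33,144.9) = $33,144.9 (percentage binds)
Taxable value = $331,449 − $60,900 − $33,144.9 = $237,404.1
City of Eastcliff: $237,404.1 × 0.0116 = $2,753.88756
Briarton Township: $237,404.1 × 0.00159 = $377.472519
Total = $3,131.360079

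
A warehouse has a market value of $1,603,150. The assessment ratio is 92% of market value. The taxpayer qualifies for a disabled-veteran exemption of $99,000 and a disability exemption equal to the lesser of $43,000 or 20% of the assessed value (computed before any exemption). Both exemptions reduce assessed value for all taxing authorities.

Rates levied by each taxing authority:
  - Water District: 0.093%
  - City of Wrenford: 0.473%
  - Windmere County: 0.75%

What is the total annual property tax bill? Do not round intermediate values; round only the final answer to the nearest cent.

Assessed value = $1,603,150 × 0.92 = $1,474,898
Disability exemption = min($43,000, 20% × $1,474,898) = min($43,000, $294,979.6) = $43,000 (dollar cap binds)
Taxable value = $1,474,898 − $99,000 − $43,000 = $1,332,898
Water District: $1,332,898 × 0.00093 = $1,239.59514
City of Wrenford: $1,332,898 × 0.00473 = $6,304.60754
Windmere County: $1,332,898 × 0.0075 = $9,996.735
Total = $17,540.93768

$17,540.94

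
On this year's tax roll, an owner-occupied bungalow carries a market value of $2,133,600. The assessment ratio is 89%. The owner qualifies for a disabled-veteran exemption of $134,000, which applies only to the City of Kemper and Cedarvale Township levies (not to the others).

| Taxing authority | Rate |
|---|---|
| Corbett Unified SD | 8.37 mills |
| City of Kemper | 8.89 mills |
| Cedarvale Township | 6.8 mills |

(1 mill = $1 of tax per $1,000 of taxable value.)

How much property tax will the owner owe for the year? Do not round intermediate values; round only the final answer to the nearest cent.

$43,585.17

Assessed value = $2,133,600 × 0.89 = $1,898,904
Corbett Unified SD: $1,898,904 × 0.00837 = $15,893.82648
City of Kemper: ($1,898,904 − $134,000) × 0.00889 = $1,764,904 × 0.00889 = $15,689.99656
Cedarvale Township: ($1,898,904 − $134,000) × 0.0068 = $1,764,904 × 0.0068 = $12,001.3472
Total = $43,585.17024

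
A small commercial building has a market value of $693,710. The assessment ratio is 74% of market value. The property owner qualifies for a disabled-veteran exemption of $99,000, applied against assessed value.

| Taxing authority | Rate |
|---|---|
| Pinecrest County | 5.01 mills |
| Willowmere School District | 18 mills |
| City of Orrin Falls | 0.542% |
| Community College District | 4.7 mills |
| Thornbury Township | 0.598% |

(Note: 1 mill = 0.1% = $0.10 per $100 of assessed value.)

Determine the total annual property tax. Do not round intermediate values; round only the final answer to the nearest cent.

$16,205.05

Assessed value = $693,710 × 0.74 = $513,345.4
Taxable value = $513,345.4 − $99,000 = $414,345.4
Pinecrest County: $414,345.4 × 0.00501 = $2,075.870454
Willowmere School District: $414,345.4 × 0.018 = $7,458.2172
City of Orrin Falls: $414,345.4 × 0.00542 = $2,245.752068
Community College District: $414,345.4 × 0.0047 = $1,947.42338
Thornbury Township: $414,345.4 × 0.00598 = $2,477.785492
Total = $16,205.048594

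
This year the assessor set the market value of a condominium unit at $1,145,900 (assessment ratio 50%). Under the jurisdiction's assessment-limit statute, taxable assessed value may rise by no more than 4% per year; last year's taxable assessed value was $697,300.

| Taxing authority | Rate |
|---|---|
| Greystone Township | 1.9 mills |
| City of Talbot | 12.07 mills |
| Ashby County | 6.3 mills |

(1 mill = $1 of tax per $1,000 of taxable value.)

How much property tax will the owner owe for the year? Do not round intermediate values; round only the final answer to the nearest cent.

Uncapped assessed value = $1,145,900 × 0.5 = $572,950
Cap limit = $697,300 × 1.04 = $725,192
Taxable assessed value = min($572,950, $725,192) = $572,950 (cap does not bind)
Greystone Township: $572,950 × 0.0019 = $1,088.605
City of Talbot: $572,950 × 0.01207 = $6,915.5065
Ashby County: $572,950 × 0.0063 = $3,609.585
Total = $11,613.6965

$11,613.70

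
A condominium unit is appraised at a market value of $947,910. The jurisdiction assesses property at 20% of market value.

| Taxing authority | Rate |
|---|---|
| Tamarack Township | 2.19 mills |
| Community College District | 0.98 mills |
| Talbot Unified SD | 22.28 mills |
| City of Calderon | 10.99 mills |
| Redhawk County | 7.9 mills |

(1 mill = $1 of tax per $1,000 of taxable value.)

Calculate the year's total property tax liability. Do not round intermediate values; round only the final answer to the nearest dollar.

Assessed value = $947,910 × 0.2 = $189,582
Tamarack Township: $189,582 × 0.00219 = $415.18458
Community College District: $189,582 × 0.00098 = $185.79036
Talbot Unified SD: $189,582 × 0.02228 = $4,223.88696
City of Calderon: $189,582 × 0.01099 = $2,083.50618
Redhawk County: $189,582 × 0.0079 = $1,497.6978
Total = $415.18458 + $185.79036 + $4,223.88696 + $2,083.50618 + $1,497.6978 = $8,406.06588

$8,406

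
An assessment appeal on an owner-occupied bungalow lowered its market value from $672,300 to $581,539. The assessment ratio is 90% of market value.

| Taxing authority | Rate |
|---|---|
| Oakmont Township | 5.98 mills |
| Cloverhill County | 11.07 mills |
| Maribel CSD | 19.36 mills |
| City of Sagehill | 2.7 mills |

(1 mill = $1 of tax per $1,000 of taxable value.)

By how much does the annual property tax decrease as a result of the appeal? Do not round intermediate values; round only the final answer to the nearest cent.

Old assessed value = $672,300 × 0.9 = $605,070
New assessed value = $581,539 × 0.9 = $523,385.1
Combined rate = 0.00598 + 0.01107 + 0.01936 + 0.0027 = 0.03911
Old tax = $605,070 × 0.03911 = $23,664.2877
New tax = $523,385.1 × 0.03911 = $20,469.591261
Reduction = $23,664.2877 − $20,469.591261 = $3,194.696439

$3,194.70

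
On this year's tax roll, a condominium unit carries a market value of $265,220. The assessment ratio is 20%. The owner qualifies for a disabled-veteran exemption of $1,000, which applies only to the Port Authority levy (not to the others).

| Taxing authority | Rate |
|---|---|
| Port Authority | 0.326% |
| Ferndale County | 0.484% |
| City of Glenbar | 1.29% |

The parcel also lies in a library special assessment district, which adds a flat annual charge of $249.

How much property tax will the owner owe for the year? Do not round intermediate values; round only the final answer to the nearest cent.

$1,359.66

Assessed value = $265,220 × 0.2 = $53,044
Port Authority: ($53,044 − $1,000) × 0.00326 = $52,044 × 0.00326 = $169.66344
Ferndale County: $53,044 × 0.00484 = $256.73296
City of Glenbar: $53,044 × 0.0129 = $684.2676
Levies subtotal = $1,110.664
Total = $1,110.664 + $249 = $1,359.664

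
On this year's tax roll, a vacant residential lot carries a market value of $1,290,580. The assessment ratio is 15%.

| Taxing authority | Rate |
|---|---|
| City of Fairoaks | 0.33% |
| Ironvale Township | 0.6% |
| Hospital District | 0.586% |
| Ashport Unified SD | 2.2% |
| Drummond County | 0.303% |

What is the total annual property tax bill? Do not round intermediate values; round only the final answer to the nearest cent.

$7,780.26

Assessed value = $1,290,580 × 0.15 = $193,587
City of Fairoaks: $193,587 × 0.0033 = $638.8371
Ironvale Township: $193,587 × 0.006 = $1,161.522
Hospital District: $193,587 × 0.00586 = $1,134.41982
Ashport Unified SD: $193,587 × 0.022 = $4,258.914
Drummond County: $193,587 × 0.00303 = $586.56861
Total = $638.8371 + $1,161.522 + $1,134.41982 + $4,258.914 + $586.56861 = $7,780.26153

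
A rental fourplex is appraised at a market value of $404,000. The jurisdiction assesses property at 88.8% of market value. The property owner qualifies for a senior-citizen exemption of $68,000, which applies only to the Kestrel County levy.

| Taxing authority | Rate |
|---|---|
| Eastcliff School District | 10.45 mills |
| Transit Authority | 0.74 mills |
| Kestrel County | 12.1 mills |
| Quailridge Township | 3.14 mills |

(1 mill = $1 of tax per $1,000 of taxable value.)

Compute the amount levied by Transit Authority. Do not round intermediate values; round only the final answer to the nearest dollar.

$265

Assessed value = $404,000 × 0.888 = $358,752
Transit Authority taxable value = $358,752 (exemption does not apply)
Transit Authority levy = $358,752 × 0.00074 = $265.47648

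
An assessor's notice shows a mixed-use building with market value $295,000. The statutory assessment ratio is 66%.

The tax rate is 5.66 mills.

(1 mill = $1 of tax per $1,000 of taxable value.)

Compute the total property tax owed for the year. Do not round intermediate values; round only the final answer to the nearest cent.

$1,102.00

Assessed value = $295,000 × 0.66 = $194,700
Tax = $194,700 × 0.00566 = $1,102.002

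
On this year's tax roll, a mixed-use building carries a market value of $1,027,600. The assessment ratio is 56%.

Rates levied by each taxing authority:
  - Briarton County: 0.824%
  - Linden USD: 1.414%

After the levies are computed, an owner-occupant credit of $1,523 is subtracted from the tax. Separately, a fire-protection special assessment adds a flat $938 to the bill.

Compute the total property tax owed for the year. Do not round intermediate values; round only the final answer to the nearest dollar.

Assessed value = $1,027,600 × 0.56 = $575,456
Briarton County: $575,456 × 0.00824 = $4,741.75744
Linden USD: $575,456 × 0.01414 = $8,136.94784
Levies subtotal = $12,878.70528
After credit = $12,878.70528 − $1,523 = $11,355.70528
Total = $11,355.70528 + $938 = $12,293.70528

$12,294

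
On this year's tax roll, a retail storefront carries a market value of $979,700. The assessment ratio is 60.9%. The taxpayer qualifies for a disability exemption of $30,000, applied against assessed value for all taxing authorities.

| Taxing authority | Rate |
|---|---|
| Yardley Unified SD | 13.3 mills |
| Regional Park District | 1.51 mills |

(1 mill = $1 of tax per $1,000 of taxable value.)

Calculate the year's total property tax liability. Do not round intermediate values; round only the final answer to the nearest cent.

Assessed value = $979,700 × 0.609 = $596,637.3
Taxable value = $596,637.3 − $30,000 = $566,637.3
Yardley Unified SD: $566,637.3 × 0.0133 = $7,536.27609
Regional Park District: $566,637.3 × 0.00151 = $855.622323
Total = $7,536.27609 + $855.622323 = $8,391.898413

$8,391.90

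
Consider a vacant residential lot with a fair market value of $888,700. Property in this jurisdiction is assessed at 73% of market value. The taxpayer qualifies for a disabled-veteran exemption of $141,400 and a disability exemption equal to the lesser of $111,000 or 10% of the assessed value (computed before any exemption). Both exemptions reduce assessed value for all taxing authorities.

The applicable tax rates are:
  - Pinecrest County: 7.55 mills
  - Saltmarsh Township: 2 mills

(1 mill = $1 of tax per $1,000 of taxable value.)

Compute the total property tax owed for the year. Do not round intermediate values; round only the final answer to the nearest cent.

Assessed value = $888,700 × 0.73 = $648,751
Disability exemption = min($111,000, 10% × $648,751) = min($111,000, $64,875.1) = $64,875.1 (percentage binds)
Taxable value = $648,751 − $141,400 − $64,875.1 = $442,475.9
Pinecrest County: $442,475.9 × 0.00755 = $3,340.693045
Saltmarsh Township: $442,475.9 × 0.002 = $884.9518
Total = $4,225.644845

$4,225.64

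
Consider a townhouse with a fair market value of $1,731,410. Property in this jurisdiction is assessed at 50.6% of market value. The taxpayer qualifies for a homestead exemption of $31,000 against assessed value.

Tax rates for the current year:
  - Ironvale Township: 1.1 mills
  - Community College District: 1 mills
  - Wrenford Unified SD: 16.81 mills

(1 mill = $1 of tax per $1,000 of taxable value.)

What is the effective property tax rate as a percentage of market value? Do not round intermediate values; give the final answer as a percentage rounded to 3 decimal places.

Assessed value = $1,731,410 × 0.506 = $876,093.46
Taxable value = $876,093.46 − $31,000 = $845,093.46
Ironvale Township: $845,093.46 × 0.0011 = $929.602806
Community College District: $845,093.46 × 0.001 = $845.09346
Wrenford Unified SD: $845,093.46 × 0.01681 = $14,206.0210626
Total tax = $15,980.7173286
Effective rate = $15,980.7173286 ÷ $1,731,410 = 0.923% of market value

0.923%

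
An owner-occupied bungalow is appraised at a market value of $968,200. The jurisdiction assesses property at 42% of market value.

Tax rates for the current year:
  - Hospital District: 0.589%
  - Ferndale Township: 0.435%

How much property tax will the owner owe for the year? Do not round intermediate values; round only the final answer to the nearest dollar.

Assessed value = $968,200 × 0.42 = $406,644
Hospital District: $406,644 × 0.00589 = $2,395.13316
Ferndale Township: $406,644 × 0.00435 = $1,768.9014
Total = $2,395.13316 + $1,768.9014 = $4,164.03456

$4,164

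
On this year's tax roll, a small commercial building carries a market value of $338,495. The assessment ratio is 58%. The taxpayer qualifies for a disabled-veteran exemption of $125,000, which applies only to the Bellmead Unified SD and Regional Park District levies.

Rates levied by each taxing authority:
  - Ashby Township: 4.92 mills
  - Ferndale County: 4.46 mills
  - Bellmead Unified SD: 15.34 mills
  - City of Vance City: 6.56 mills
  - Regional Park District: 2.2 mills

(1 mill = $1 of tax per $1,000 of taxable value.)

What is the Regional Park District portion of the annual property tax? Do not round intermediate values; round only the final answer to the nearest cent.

Assessed value = $338,495 × 0.58 = $196,327.1
Regional Park District taxable value = $196,327.1 − $125,000 = $71,327.1
Regional Park District levy = $71,327.1 × 0.0022 = $156.91962

$156.92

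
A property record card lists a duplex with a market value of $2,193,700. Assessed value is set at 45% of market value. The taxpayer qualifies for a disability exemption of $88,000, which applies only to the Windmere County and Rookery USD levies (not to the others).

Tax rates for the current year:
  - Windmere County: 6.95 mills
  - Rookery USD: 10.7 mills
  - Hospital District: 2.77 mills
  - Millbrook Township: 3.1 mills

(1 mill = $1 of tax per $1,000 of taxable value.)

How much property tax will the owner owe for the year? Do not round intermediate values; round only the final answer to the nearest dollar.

$21,665

Assessed value = $2,193,700 × 0.45 = $987,165
Windmere County: ($987,165 − $88,000) × 0.00695 = $899,165 × 0.00695 = $6,249.19675
Rookery USD: ($987,165 − $88,000) × 0.0107 = $899,165 × 0.0107 = $9,621.0655
Hospital District: $987,165 × 0.00277 = $2,734.44705
Millbrook Township: $987,165 × 0.0031 = $3,060.2115
Total = $21,664.9208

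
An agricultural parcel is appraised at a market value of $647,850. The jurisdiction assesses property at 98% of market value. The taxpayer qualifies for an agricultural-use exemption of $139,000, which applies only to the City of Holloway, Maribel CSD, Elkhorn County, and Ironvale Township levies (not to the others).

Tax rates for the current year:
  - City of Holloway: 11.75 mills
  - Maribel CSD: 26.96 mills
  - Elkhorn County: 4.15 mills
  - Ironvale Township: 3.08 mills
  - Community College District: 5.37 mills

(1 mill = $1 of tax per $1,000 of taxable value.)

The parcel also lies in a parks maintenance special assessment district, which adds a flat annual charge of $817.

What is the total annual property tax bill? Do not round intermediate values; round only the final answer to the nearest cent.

$27,007.70

Assessed value = $647,850 × 0.98 = $634,893
City of Holloway: ($634,893 − $139,000) × 0.01175 = $495,893 × 0.01175 = $5,826.74275
Maribel CSD: ($634,893 − $139,000) × 0.02696 = $495,893 × 0.02696 = $13,369.27528
Elkhorn County: ($634,893 − $139,000) × 0.00415 = $495,893 × 0.00415 = $2,057.95595
Ironvale Township: ($634,893 − $139,000) × 0.00308 = $495,893 × 0.00308 = $1,527.35044
Community College District: $634,893 × 0.00537 = $3,409.37541
Levies subtotal = $26,190.69983
Total = $26,190.69983 + $817 = $27,007.69983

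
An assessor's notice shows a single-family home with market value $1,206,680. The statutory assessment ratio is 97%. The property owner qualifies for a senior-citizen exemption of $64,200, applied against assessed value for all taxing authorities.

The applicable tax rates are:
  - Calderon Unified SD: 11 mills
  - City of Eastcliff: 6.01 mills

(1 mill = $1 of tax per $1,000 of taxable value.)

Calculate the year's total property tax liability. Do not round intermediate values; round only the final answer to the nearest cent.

Assessed value = $1,206,680 × 0.97 = $1,170,479.6
Taxable value = $1,170,479.6 − $64,200 = $1,106,279.6
Calderon Unified SD: $1,106,279.6 × 0.011 = $12,169.0756
City of Eastcliff: $1,106,279.6 × 0.00601 = $6,648.740396
Total = $12,169.0756 + $6,648.740396 = $18,817.815996

$18,817.82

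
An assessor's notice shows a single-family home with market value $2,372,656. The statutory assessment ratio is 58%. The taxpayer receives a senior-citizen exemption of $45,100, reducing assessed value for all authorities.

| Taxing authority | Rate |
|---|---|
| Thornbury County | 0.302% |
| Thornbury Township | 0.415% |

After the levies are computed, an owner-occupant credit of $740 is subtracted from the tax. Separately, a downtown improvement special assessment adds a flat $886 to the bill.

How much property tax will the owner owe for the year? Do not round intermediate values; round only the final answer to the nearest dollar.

$9,690

Assessed value = $2,372,656 × 0.58 = $1,376,140.48
Taxable value = $1,376,140.48 − $45,100 = $1,331,040.48
Thornbury County: $1,331,040.48 × 0.00302 = $4,019.7422496
Thornbury Township: $1,331,040.48 × 0.00415 = $5,523.817992
Levies subtotal = $9,543.5602416
After credit = $9,543.5602416 − $740 = $8,803.5602416
Total = $8,803.5602416 + $886 = $9,689.5602416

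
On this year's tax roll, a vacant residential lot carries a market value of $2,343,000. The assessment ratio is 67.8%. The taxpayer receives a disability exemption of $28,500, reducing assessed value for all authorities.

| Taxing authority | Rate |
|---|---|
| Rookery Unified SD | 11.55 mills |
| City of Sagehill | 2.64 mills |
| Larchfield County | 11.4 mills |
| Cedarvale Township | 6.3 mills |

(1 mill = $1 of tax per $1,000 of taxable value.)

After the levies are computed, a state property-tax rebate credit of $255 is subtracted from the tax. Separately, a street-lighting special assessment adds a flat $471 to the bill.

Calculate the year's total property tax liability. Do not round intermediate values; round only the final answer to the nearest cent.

$49,966.12

Assessed value = $2,343,000 × 0.678 = $1,588,554
Taxable value = $1,588,554 − $28,500 = $1,560,054
Rookery Unified SD: $1,560,054 × 0.01155 = $18,018.6237
City of Sagehill: $1,560,054 × 0.00264 = $4,118.54256
Larchfield County: $1,560,054 × 0.0114 = $17,784.6156
Cedarvale Township: $1,560,054 × 0.0063 = $9,828.3402
Levies subtotal = $49,750.12206
After credit = $49,750.12206 − $255 = $49,495.12206
Total = $49,495.12206 + $471 = $49,966.12206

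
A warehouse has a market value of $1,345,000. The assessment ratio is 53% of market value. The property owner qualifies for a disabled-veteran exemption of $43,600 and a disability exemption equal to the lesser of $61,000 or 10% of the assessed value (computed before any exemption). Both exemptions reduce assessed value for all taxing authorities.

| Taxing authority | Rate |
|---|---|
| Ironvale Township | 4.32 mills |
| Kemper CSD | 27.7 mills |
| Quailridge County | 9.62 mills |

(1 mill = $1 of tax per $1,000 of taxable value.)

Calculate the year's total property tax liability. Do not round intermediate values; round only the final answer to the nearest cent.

Assessed value = $1,345,000 × 0.53 = $712,850
Disability exemption = min($61,000, 10% × $712,850) = min($61,000, $71,285) = $61,000 (dollar cap binds)
Taxable value = $712,850 − $43,600 − $61,000 = $608,250
Ironvale Township: $608,250 × 0.00432 = $2,627.64
Kemper CSD: $608,250 × 0.0277 = $16,848.525
Quailridge County: $608,250 × 0.00962 = $5,851.365
Total = $25,327.53

$25,327.53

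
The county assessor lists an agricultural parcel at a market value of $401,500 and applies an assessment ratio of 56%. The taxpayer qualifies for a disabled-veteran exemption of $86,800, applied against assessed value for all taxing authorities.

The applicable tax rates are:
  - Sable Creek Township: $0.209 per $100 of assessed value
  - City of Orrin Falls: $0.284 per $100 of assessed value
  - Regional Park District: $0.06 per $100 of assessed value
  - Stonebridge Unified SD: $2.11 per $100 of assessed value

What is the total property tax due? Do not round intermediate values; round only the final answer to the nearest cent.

Assessed value = $401,500 × 0.56 = $224,840
Taxable value = $224,840 − $86,800 = $138,040
Sable Creek Township: $138,040 × 0.00209 = $288.5036
City of Orrin Falls: $138,040 × 0.00284 = $392.0336
Regional Park District: $138,040 × 0.0006 = $82.824
Stonebridge Unified SD: $138,040 × 0.0211 = $2,912.644
Total = $288.5036 + $392.0336 + $82.824 + $2,912.644 = $3,676.0052

$3,676.01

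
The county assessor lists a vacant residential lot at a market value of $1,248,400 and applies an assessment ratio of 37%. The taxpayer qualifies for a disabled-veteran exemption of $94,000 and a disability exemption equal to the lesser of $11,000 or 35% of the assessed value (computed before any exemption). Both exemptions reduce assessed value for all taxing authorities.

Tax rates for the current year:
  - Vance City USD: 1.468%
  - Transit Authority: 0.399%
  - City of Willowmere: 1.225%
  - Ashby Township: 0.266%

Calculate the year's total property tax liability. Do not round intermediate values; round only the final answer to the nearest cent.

Assessed value = $1,248,400 × 0.37 = $461,908
Disability exemption = min($11,000, 35% × $461,908) = min($11,000, $161,667.8) = $11,000 (dollar cap binds)
Taxable value = $461,908 − $94,000 − $11,000 = $356,908
Vance City USD: $356,908 × 0.01468 = $5,239.40944
Transit Authority: $356,908 × 0.00399 = $1,424.06292
City of Willowmere: $356,908 × 0.01225 = $4,372.123
Ashby Township: $356,908 × 0.00266 = $949.37528
Total = $11,984.97064

$11,984.97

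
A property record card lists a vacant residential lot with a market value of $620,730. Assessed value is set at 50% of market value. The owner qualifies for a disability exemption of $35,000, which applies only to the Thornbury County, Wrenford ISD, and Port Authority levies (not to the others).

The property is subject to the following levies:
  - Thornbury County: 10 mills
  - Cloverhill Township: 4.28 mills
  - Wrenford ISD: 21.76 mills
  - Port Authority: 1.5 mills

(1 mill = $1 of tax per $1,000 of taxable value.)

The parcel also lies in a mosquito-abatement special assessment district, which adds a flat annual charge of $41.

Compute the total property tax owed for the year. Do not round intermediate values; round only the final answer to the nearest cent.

Assessed value = $620,730 × 0.5 = $310,365
Thornbury County: ($310,365 − $35,000) × 0.01 = $275,365 × 0.01 = $2,753.65
Cloverhill Township: $310,365 × 0.00428 = $1,328.3622
Wrenford ISD: ($310,365 − $35,000) × 0.02176 = $275,365 × 0.02176 = $5,991.9424
Port Authority: ($310,365 − $35,000) × 0.0015 = $275,365 × 0.0015 = $413.0475
Levies subtotal = $10,487.0021
Total = $10,487.0021 + $41 = $10,528.0021

$10,528.00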